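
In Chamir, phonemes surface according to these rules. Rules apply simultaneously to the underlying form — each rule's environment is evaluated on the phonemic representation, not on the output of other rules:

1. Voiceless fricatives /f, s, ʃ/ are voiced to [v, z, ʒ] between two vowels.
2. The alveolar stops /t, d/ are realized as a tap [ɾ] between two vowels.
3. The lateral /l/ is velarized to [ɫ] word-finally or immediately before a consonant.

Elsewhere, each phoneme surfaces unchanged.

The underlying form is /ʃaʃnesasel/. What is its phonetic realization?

[ʃaʃnezazeɫ]

/ʃ/ (word-initial) fails the environment for rule 1, so it stays [ʃ].
/a/ (between /ʃ/ and /ʃ/): no rule targets it → [a].
/ʃ/ (between /a/ and /n/) is in the target of rule 1 but the environment (between two vowels) is not met → [ʃ].
/n/ (between /ʃ/ and /e/) is unaffected → [n].
/e/ (between /n/ and /s/) is unaffected → [e].
Rule 1 applies to /s/ (between /e/ and /a/: between two vowels) → [z].
/a/ (between /s/ and /s/): no rule targets it → [a].
/s/ (between /a/ and /e/) occurs between two vowels → [z] by rule 1.
/e/ (between /s/ and /l/) is unaffected → [e].
/l/ meets the environment for rule 3 (word-finally or immediately before a consonant) → [ɫ].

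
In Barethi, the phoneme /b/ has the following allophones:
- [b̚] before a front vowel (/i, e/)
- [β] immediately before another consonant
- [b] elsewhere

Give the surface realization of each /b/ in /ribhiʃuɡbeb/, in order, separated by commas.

[β], [b̚], [b]

Occurrence 1 (position 3): immediately before another consonant → [β].
Occurrence 2 (position 9): before a front vowel (/i, e/) → [b̚].
Occurrence 3 (position 11): no conditioning environment matches → elsewhere allophone [b].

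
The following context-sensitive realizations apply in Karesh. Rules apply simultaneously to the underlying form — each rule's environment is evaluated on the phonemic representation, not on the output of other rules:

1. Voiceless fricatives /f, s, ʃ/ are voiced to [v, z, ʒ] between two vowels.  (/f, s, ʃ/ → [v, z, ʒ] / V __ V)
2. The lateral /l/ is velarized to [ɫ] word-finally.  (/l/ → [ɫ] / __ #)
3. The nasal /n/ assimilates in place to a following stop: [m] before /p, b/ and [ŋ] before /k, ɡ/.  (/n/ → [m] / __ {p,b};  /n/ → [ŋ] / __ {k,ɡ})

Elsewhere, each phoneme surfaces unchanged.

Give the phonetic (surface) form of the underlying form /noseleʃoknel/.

[nozeleʒokneɫ]

/n/ — word-initial; rule 3 does not apply here → [n].
/o/ stays [o].
/s/ (between /o/ and /e/) occurs between two vowels → [z] by rule 1.
/e/ — not in any rule's target class → [e].
/l/ (between /e/ and /e/) is in the target of rule 2 but the environment (word-finally) is not met → [l].
/e/ (between /l/ and /ʃ/) is unaffected → [e].
Rule 1 applies to /ʃ/ (between /e/ and /o/: between two vowels) → [ʒ].
/o/ (between /ʃ/ and /k/): no rule targets it → [o].
/k/ stays [k].
/n/ (between /k/ and /e/) is in the target of rule 3 but the environment (before a labial or velar stop) is not met → [n].
/e/ (between /n/ and /l/) is unaffected → [e].
/l/ (word-final): word-finally, so rule 2 applies → [ɫ].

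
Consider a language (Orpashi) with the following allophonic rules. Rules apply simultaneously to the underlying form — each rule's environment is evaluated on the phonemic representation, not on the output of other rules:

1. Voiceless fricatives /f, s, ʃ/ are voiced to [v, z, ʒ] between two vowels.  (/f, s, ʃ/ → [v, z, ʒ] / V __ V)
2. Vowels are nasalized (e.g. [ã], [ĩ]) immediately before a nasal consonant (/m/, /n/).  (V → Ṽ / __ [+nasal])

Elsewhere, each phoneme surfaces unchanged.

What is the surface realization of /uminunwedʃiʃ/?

/u/ — word-initial, before a nasal consonant — surfaces as [ũ] (rule 2).
/m/ — not in any rule's target class → [m].
/i/ — between /m/ and /n/, before a nasal consonant — surfaces as [ĩ] (rule 2).
/n/ — not in any rule's target class → [n].
/u/ (between /n/ and /n/) occurs before a nasal consonant → [ũ] by rule 2.
/n/ stays [n].
/w/ stays [w].
/e/ (between /w/ and /d/) is in the target of rule 2 but the environment (before a nasal consonant) is not met → [e].
/d/ (between /e/ and /ʃ/) is unaffected → [d].
/ʃ/ — between /d/ and /i/; rule 1 does not apply here → [ʃ].
/i/ — between /ʃ/ and /ʃ/; rule 2 does not apply here → [i].
/ʃ/ (word-final) fails the environment for rule 1, so it stays [ʃ].

[ũmĩnũnwedʃiʃ]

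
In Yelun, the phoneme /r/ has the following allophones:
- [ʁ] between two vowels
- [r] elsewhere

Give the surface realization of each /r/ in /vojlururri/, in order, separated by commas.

[ʁ], [r], [r]

Occurrence 1 (position 6): between two vowels → [ʁ].
Occurrence 2 (position 8): no conditioning environment matches → elsewhere allophone [r].
Occurrence 3 (position 9): no conditioning environment matches → elsewhere allophone [r].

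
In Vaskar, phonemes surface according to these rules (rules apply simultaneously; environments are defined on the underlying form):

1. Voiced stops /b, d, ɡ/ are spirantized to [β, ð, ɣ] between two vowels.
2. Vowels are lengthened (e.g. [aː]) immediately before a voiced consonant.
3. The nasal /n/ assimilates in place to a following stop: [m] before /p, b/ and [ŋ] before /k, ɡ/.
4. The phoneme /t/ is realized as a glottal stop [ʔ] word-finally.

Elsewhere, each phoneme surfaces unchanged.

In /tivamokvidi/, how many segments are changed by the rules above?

4

Segments that undergo a rule: /i/ → [iː] (rule 2); /a/ → [aː] (rule 2); /i/ → [iː] (rule 2); /d/ → [ð] (rule 1).
All other segments surface unchanged.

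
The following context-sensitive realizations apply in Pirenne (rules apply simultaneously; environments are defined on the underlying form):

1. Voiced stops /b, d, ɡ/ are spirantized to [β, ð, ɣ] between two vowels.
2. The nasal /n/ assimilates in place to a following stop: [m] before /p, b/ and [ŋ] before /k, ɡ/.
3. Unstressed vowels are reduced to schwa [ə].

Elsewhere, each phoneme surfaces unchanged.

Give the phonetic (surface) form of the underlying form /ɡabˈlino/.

[ɡəbˈlinə]

/ɡ/ (word-initial) is in the target of rule 1 but the environment (between two vowels) is not met → [ɡ].
/a/ (between /ɡ/ and /b/): in an unstressed syllable, so rule 3 applies → [ə].
/b/ (between /a/ and /l/): rule 1 targets it, but not between two vowels → unchanged [b].
/l/ (between /b/ and /i/): no rule targets it → [l].
/i/ — between /l/ and /n/; rule 3 does not apply here → [i].
/n/ (between /i/ and /o/) is in the target of rule 2 but the environment (before a labial or velar stop) is not met → [n].
Rule 3 applies to /o/ (word-final: in an unstressed syllable) → [ə].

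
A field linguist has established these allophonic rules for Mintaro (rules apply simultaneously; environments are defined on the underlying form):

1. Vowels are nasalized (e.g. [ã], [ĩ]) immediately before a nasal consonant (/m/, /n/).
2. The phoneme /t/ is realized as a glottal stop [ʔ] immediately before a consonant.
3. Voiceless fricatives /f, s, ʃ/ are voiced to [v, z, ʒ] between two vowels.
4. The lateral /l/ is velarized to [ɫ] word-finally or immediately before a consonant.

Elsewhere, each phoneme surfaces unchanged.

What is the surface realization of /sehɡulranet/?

[sehɡuɫrãnet]

/s/ (word-initial) is in the target of rule 3 but the environment (between two vowels) is not met → [s].
/e/ (between /s/ and /h/) fails the environment for rule 1, so it stays [e].
/h/ (between /e/ and /ɡ/) is unaffected → [h].
/ɡ/ stays [ɡ].
/u/ — between /ɡ/ and /l/; rule 1 does not apply here → [u].
Rule 4 applies to /l/ (between /u/ and /r/: word-finally or immediately before a consonant) → [ɫ].
/r/ — not in any rule's target class → [r].
/a/ — between /r/ and /n/, before a nasal consonant — surfaces as [ã] (rule 1).
/n/ stays [n].
/e/ (between /n/ and /t/) fails the environment for rule 1, so it stays [e].
/t/ — word-final; rule 2 does not apply here → [t].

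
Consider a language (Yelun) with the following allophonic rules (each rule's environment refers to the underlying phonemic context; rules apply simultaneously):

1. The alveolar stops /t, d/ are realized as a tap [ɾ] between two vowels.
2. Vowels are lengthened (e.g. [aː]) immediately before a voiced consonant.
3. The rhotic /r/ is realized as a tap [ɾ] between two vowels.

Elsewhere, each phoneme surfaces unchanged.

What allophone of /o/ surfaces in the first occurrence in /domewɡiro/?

[oː]

/o/ — between /d/ and /m/, before a voiced consonant — surfaces as [oː] (rule 2).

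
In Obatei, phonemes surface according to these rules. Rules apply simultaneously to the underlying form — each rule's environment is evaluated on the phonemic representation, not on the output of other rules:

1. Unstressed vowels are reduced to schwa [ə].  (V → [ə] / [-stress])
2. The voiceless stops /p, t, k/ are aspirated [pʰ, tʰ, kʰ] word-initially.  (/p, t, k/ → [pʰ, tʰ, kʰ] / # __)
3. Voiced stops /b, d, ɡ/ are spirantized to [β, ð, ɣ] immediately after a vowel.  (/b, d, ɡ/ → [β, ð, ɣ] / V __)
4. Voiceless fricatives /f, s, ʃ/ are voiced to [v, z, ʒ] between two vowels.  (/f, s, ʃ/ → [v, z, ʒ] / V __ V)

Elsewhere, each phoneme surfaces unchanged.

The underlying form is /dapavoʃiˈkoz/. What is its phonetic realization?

[dəpəvəʒəˈkoz]

/d/ (word-initial) is in the target of rule 3 but the environment (immediately after a vowel) is not met → [d].
/a/ — between /d/ and /p/, in an unstressed syllable — surfaces as [ə] (rule 1).
/p/ — between /a/ and /a/; rule 2 does not apply here → [p].
/a/ (between /p/ and /v/): in an unstressed syllable, so rule 1 applies → [ə].
/v/ — not in any rule's target class → [v].
/o/ — between /v/ and /ʃ/, in an unstressed syllable — surfaces as [ə] (rule 1).
/ʃ/ (between /o/ and /i/) occurs between two vowels → [ʒ] by rule 4.
/i/ meets the environment for rule 1 (in an unstressed syllable) → [ə].
/k/ (between /i/ and /o/): rule 2 targets it, but not word-initially → unchanged [k].
/o/ (between /k/ and /z/) is in the target of rule 1 but the environment (in an unstressed syllable) is not met → [o].
/z/ (word-final): no rule targets it → [z].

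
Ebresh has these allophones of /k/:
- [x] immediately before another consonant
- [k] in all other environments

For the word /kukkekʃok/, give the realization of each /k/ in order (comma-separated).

Occurrence 1 (position 1): no conditioning environment matches → elsewhere allophone [k].
Occurrence 2 (position 3): immediately before another consonant → [x].
Occurrence 3 (position 4): no conditioning environment matches → elsewhere allophone [k].
Occurrence 4 (position 6): immediately before another consonant → [x].
Occurrence 5 (position 9): no conditioning environment matches → elsewhere allophone [k].

[k], [x], [k], [x], [k]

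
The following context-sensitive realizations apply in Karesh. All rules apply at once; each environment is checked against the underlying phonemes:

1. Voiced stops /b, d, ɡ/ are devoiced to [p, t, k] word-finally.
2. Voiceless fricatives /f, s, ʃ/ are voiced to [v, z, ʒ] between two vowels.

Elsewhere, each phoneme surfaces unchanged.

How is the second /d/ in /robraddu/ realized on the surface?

/d/ (between /d/ and /u/) fails the environment for rule 1, so it stays [d].

[d]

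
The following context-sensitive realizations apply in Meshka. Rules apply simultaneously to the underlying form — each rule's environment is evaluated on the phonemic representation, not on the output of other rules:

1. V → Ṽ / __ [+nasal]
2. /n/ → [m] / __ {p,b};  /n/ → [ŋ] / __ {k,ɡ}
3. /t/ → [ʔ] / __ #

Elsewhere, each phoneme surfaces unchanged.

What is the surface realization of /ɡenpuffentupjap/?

Rule 1 applies to /e/ (between /ɡ/ and /n/: before a nasal consonant) → [ẽ].
/n/ (between /e/ and /p/) occurs before a labial or velar stop → [m] by rule 2.
/u/ (between /p/ and /f/): rule 1 targets it, but not before a nasal consonant → unchanged [u].
/e/ — between /f/ and /n/, before a nasal consonant — surfaces as [ẽ] (rule 1).
/n/ (between /e/ and /t/) is in the target of rule 2 but the environment (before a labial or velar stop) is not met → [n].
/t/ — between /n/ and /u/; rule 3 does not apply here → [t].
/u/ (between /t/ and /p/) is in the target of rule 1 but the environment (before a nasal consonant) is not met → [u].
/a/ (between /j/ and /p/): rule 1 targets it, but not before a nasal consonant → unchanged [a].

[ɡẽmpuffẽntupjap]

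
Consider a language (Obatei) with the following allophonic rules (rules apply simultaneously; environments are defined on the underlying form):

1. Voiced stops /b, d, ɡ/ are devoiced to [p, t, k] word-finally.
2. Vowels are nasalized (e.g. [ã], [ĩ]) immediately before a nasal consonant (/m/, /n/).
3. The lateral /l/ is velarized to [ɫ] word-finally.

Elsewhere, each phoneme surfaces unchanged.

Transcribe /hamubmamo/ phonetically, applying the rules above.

[hãmubmãmo]

/h/ (word-initial): no rule targets it → [h].
/a/ — between /h/ and /m/, before a nasal consonant — surfaces as [ã] (rule 2).
/m/ — not in any rule's target class → [m].
/u/ (between /m/ and /b/): rule 2 targets it, but not before a nasal consonant → unchanged [u].
/b/ (between /u/ and /m/): rule 1 targets it, but not word-finally → unchanged [b].
/m/ (between /b/ and /a/): no rule targets it → [m].
/a/ (between /m/ and /m/): before a nasal consonant, so rule 2 applies → [ã].
/m/ (between /a/ and /o/): no rule targets it → [m].
/o/ (word-final) fails the environment for rule 2, so it stays [o].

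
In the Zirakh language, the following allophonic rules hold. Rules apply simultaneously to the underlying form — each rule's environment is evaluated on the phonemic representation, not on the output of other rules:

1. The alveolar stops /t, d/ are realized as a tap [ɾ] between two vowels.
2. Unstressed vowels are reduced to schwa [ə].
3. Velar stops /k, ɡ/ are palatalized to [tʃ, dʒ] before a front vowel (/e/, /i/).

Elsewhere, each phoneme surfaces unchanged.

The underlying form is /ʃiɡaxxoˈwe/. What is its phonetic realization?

[ʃəɡəxxəˈwe]

/ʃ/ (word-initial): no rule targets it → [ʃ].
Rule 2 applies to /i/ (between /ʃ/ and /ɡ/: in an unstressed syllable) → [ə].
/ɡ/ (between /i/ and /a/) fails the environment for rule 3, so it stays [ɡ].
Rule 2 applies to /a/ (between /ɡ/ and /x/: in an unstressed syllable) → [ə].
/x/ stays [x].
/x/ (between /x/ and /o/) is unaffected → [x].
/o/ (between /x/ and /w/) occurs in an unstressed syllable → [ə] by rule 2.
/w/ (between /o/ and /e/): no rule targets it → [w].
/e/ (word-final): rule 2 targets it, but not in an unstressed syllable → unchanged [e].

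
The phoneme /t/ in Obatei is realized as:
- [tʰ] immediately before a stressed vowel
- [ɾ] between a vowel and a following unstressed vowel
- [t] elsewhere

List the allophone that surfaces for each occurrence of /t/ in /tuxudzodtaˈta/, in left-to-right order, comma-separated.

[t], [t], [tʰ]

Occurrence 1 (position 1): no conditioning environment matches → elsewhere allophone [t].
Occurrence 2 (position 9): no conditioning environment matches → elsewhere allophone [t].
Occurrence 3 (position 11): immediately before a stressed vowel → [tʰ].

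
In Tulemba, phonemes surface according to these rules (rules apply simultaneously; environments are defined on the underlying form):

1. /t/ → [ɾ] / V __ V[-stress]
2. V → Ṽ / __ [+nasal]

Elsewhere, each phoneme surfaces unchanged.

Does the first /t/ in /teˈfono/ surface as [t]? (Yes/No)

/t/ — word-initial; rule 1 does not apply here → [t].
The actual realization is [t], which matches [t].

Yes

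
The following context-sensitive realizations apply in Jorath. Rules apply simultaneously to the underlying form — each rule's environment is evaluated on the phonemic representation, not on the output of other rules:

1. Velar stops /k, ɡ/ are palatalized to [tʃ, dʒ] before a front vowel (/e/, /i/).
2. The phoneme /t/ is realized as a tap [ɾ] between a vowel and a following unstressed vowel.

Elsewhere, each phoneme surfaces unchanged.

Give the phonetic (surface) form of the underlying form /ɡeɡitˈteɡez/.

Rule 1 applies to /ɡ/ (word-initial: before a front vowel) → [dʒ].
/e/ (between /ɡ/ and /ɡ/) is unaffected → [e].
/ɡ/ (between /e/ and /i/) occurs before a front vowel → [dʒ] by rule 1.
/i/ (between /ɡ/ and /t/) is unaffected → [i].
/t/ (between /i/ and /t/) is in the target of rule 2 but the environment (between a vowel and a following unstressed vowel) is not met → [t].
/t/ (between /t/ and /e/) fails the environment for rule 2, so it stays [t].
/e/ stays [e].
/ɡ/ — between /e/ and /e/, before a front vowel — surfaces as [dʒ] (rule 1).
/e/ (between /ɡ/ and /z/) is unaffected → [e].
/z/ stays [z].

[dʒedʒitˈtedʒez]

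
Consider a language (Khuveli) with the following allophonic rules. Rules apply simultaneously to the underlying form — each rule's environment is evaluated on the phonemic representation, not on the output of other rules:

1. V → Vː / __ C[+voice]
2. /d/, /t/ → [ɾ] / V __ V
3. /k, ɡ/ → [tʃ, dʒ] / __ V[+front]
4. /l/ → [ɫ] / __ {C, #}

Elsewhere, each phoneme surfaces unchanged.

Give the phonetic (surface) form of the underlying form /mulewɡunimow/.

[muːleːwɡuːniːmoːw]

/m/ (word-initial): no rule targets it → [m].
/u/ (between /m/ and /l/) occurs before a voiced consonant → [uː] by rule 1.
/l/ (between /u/ and /e/): rule 4 targets it, but not word-finally or immediately before a consonant → unchanged [l].
/e/ (between /l/ and /w/) occurs before a voiced consonant → [eː] by rule 1.
/w/ (between /e/ and /ɡ/) is unaffected → [w].
/ɡ/ (between /w/ and /u/) is in the target of rule 3 but the environment (before a front vowel) is not met → [ɡ].
/u/ (between /ɡ/ and /n/): before a voiced consonant, so rule 1 applies → [uː].
/n/ (between /u/ and /i/): no rule targets it → [n].
/i/ meets the environment for rule 1 (before a voiced consonant) → [iː].
/m/ — not in any rule's target class → [m].
/o/ (between /m/ and /w/) occurs before a voiced consonant → [oː] by rule 1.
/w/ (word-final): no rule targets it → [w].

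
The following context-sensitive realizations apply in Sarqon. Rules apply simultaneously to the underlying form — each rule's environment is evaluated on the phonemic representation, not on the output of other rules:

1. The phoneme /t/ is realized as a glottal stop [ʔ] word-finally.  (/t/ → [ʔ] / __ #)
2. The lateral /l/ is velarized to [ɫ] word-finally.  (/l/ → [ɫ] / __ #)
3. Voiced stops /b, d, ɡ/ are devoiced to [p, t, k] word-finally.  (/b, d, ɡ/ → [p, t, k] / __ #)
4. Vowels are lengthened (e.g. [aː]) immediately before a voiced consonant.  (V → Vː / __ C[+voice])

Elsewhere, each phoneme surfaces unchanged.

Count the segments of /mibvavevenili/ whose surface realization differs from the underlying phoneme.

Segments that undergo a rule: /i/ → [iː] (rule 4); /a/ → [aː] (rule 4); /e/ → [eː] (rule 4); /e/ → [eː] (rule 4); /i/ → [iː] (rule 4).
All other segments surface unchanged.

5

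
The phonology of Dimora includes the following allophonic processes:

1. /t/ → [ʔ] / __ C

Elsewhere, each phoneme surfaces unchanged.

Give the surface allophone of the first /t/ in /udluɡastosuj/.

/t/ (between /s/ and /o/) fails the environment for rule 1, so it stays [t].

[t]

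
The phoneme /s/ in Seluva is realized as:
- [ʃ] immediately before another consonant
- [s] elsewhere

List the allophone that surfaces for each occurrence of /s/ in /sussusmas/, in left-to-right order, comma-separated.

Occurrence 1 (position 1): no conditioning environment matches → elsewhere allophone [s].
Occurrence 2 (position 3): immediately before another consonant → [ʃ].
Occurrence 3 (position 4): no conditioning environment matches → elsewhere allophone [s].
Occurrence 4 (position 6): immediately before another consonant → [ʃ].
Occurrence 5 (position 9): no conditioning environment matches → elsewhere allophone [s].

[s], [ʃ], [s], [ʃ], [s]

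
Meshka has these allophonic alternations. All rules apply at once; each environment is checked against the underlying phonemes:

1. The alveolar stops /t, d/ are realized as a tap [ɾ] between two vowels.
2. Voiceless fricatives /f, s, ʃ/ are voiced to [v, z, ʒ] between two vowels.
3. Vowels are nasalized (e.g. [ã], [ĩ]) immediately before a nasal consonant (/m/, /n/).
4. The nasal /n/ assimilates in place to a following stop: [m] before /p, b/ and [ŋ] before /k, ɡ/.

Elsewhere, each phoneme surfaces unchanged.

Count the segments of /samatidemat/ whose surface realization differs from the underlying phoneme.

Segments that undergo a rule: /a/ → [ã] (rule 3); /t/ → [ɾ] (rule 1); /d/ → [ɾ] (rule 1); /e/ → [ẽ] (rule 3).
All other segments surface unchanged.

4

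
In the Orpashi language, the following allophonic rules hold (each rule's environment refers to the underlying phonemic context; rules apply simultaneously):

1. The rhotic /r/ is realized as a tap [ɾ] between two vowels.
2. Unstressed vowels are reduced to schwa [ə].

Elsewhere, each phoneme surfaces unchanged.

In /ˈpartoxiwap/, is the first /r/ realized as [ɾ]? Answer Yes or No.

No

/r/ (between /a/ and /t/): rule 1 targets it, but not between two vowels → unchanged [r].
The actual realization is [r], not [ɾ].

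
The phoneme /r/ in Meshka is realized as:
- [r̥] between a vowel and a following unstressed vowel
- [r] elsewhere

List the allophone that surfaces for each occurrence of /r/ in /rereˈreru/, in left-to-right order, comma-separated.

[r], [r̥], [r], [r̥]

Occurrence 1 (position 1): no conditioning environment matches → elsewhere allophone [r].
Occurrence 2 (position 3): between a vowel and a following unstressed vowel → [r̥].
Occurrence 3 (position 5): no conditioning environment matches → elsewhere allophone [r].
Occurrence 4 (position 7): between a vowel and a following unstressed vowel → [r̥].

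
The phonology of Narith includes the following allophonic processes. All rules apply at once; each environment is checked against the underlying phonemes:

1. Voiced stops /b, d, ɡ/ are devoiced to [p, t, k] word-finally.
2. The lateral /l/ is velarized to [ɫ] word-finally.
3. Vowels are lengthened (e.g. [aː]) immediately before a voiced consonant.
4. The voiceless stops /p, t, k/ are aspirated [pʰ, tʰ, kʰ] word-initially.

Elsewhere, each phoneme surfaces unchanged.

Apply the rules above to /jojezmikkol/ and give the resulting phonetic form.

[joːjeːzmikkoːɫ]

/j/ stays [j].
/o/ (between /j/ and /j/) occurs before a voiced consonant → [oː] by rule 3.
/j/ (between /o/ and /e/): no rule targets it → [j].
/e/ meets the environment for rule 3 (before a voiced consonant) → [eː].
/z/ — not in any rule's target class → [z].
/m/ — not in any rule's target class → [m].
/i/ (between /m/ and /k/) fails the environment for rule 3, so it stays [i].
/k/ (between /i/ and /k/) is in the target of rule 4 but the environment (word-initially) is not met → [k].
/k/ (between /k/ and /o/) is in the target of rule 4 but the environment (word-initially) is not met → [k].
/o/ (between /k/ and /l/): before a voiced consonant, so rule 3 applies → [oː].
/l/ (word-final) occurs word-finally → [ɫ] by rule 2.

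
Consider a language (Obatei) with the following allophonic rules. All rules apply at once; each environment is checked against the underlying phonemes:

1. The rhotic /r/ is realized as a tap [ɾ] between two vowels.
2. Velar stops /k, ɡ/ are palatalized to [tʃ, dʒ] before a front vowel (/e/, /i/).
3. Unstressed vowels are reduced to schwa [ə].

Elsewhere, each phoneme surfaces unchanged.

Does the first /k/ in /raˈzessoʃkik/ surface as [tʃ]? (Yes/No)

/k/ (between /ʃ/ and /i/) occurs before a front vowel → [tʃ] by rule 2.
The actual realization is [tʃ], which matches [tʃ].

Yes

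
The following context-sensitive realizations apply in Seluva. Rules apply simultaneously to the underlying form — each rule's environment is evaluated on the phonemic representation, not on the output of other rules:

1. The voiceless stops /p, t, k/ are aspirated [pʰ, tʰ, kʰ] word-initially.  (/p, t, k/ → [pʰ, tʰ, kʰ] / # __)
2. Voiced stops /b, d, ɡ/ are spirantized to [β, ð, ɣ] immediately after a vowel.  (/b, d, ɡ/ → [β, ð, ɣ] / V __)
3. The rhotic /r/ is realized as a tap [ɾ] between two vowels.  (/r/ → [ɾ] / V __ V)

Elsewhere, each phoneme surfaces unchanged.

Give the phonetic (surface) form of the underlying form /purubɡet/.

/p/ — word-initial, word-initially — surfaces as [pʰ] (rule 1).
Rule 3 applies to /r/ (between /u/ and /u/: between two vowels) → [ɾ].
/b/ meets the environment for rule 2 (immediately after a vowel) → [β].
/ɡ/ (between /b/ and /e/): rule 2 targets it, but not immediately after a vowel → unchanged [ɡ].
/t/ — word-final; rule 1 does not apply here → [t].

[pʰuɾuβɡet]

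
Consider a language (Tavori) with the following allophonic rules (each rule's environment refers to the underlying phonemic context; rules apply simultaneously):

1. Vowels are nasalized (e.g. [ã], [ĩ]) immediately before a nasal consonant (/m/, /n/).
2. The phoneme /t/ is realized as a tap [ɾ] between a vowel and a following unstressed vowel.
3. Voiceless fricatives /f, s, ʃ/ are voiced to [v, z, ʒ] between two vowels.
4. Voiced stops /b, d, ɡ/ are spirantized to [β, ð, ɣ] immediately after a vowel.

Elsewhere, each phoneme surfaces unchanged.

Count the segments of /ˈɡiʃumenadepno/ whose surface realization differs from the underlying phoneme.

4

Segments that undergo a rule: /ʃ/ → [ʒ] (rule 3); /u/ → [ũ] (rule 1); /e/ → [ẽ] (rule 1); /d/ → [ð] (rule 4).
All other segments surface unchanged.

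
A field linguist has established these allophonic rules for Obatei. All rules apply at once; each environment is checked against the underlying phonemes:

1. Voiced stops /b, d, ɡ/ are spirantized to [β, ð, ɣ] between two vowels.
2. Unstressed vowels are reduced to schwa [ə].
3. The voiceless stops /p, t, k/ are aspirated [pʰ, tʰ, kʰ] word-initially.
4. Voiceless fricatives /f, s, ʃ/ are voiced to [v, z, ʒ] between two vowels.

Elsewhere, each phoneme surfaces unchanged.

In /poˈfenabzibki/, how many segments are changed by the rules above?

Segments that undergo a rule: /p/ → [pʰ] (rule 3); /o/ → [ə] (rule 2); /f/ → [v] (rule 4); /a/ → [ə] (rule 2); /i/ → [ə] (rule 2); /i/ → [ə] (rule 2).
All other segments surface unchanged.

6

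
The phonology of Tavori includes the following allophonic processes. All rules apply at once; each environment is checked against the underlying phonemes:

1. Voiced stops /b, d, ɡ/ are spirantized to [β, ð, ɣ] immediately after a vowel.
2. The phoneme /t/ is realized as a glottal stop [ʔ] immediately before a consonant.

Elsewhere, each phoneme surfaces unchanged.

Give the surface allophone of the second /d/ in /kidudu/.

[ð]

/d/ (between /u/ and /u/) occurs immediately after a vowel → [ð] by rule 1.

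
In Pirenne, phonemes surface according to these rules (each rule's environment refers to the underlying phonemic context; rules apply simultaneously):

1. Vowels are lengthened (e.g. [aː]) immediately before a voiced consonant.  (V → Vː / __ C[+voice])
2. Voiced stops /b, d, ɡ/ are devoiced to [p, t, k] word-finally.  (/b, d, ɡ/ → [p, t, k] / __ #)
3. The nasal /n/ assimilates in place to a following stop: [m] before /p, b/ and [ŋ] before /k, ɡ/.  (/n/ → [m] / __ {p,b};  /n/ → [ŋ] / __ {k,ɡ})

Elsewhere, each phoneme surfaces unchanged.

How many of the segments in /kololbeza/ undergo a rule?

Segments that undergo a rule: /o/ → [oː] (rule 1); /o/ → [oː] (rule 1); /e/ → [eː] (rule 1).
All other segments surface unchanged.

3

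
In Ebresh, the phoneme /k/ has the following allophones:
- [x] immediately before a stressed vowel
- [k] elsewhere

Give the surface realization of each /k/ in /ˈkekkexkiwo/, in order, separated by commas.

Occurrence 1 (position 1): immediately before a stressed vowel → [x].
Occurrence 2 (position 3): no conditioning environment matches → elsewhere allophone [k].
Occurrence 3 (position 4): no conditioning environment matches → elsewhere allophone [k].
Occurrence 4 (position 7): no conditioning environment matches → elsewhere allophone [k].

[x], [k], [k], [k]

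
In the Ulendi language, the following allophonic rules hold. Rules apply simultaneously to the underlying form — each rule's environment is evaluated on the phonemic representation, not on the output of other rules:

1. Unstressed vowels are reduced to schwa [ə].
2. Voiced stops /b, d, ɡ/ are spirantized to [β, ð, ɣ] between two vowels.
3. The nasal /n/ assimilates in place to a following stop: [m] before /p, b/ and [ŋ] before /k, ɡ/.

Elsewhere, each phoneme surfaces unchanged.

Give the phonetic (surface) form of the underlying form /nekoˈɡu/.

/n/ (word-initial): rule 3 targets it, but not before a labial or velar stop → unchanged [n].
/e/ (between /n/ and /k/): in an unstressed syllable, so rule 1 applies → [ə].
/o/ — between /k/ and /ɡ/, in an unstressed syllable — surfaces as [ə] (rule 1).
/ɡ/ meets the environment for rule 2 (between two vowels) → [ɣ].
/u/ (word-final) is in the target of rule 1 but the environment (in an unstressed syllable) is not met → [u].

[nəkəˈɣu]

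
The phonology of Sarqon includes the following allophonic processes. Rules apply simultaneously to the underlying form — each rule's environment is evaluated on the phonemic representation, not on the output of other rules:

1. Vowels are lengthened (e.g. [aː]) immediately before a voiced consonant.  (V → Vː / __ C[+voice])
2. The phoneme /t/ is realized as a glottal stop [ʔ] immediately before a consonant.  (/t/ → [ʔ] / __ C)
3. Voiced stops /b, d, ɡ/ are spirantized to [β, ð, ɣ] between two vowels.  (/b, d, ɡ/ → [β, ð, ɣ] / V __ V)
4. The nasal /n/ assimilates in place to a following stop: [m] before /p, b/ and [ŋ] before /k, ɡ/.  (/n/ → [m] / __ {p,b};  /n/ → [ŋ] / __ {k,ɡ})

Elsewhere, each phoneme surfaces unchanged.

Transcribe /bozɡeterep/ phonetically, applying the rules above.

[boːzɡeteːrep]

/b/ (word-initial) fails the environment for rule 3, so it stays [b].
/o/ (between /b/ and /z/): before a voiced consonant, so rule 1 applies → [oː].
/z/ stays [z].
/ɡ/ (between /z/ and /e/) is in the target of rule 3 but the environment (between two vowels) is not met → [ɡ].
/e/ (between /ɡ/ and /t/): rule 1 targets it, but not before a voiced consonant → unchanged [e].
/t/ (between /e/ and /e/) fails the environment for rule 2, so it stays [t].
/e/ (between /t/ and /r/): before a voiced consonant, so rule 1 applies → [eː].
/r/ (between /e/ and /e/) is unaffected → [r].
/e/ — between /r/ and /p/; rule 1 does not apply here → [e].
/p/ (word-final): no rule targets it → [p].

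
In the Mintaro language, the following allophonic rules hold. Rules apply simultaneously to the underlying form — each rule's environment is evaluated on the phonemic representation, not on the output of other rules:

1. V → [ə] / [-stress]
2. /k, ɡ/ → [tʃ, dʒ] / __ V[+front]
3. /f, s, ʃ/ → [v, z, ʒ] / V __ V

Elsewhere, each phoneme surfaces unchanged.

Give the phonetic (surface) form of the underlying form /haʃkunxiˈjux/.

[həʃkənxəˈjux]

/h/ — not in any rule's target class → [h].
/a/ meets the environment for rule 1 (in an unstressed syllable) → [ə].
/ʃ/ (between /a/ and /k/) is in the target of rule 3 but the environment (between two vowels) is not met → [ʃ].
/k/ (between /ʃ/ and /u/) fails the environment for rule 2, so it stays [k].
/u/ — between /k/ and /n/, in an unstressed syllable — surfaces as [ə] (rule 1).
/n/ stays [n].
/x/ (between /n/ and /i/): no rule targets it → [x].
/i/ (between /x/ and /j/): in an unstressed syllable, so rule 1 applies → [ə].
/j/ — not in any rule's target class → [j].
/u/ (between /j/ and /x/) is in the target of rule 1 but the environment (in an unstressed syllable) is not met → [u].
/x/ — not in any rule's target class → [x].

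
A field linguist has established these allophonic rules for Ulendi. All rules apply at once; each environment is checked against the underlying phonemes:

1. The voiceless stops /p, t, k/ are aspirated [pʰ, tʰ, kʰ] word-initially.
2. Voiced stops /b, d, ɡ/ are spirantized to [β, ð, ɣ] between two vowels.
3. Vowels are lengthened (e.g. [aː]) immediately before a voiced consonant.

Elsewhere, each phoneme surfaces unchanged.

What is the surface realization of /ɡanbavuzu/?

[ɡaːnbaːvuːzu]

/ɡ/ (word-initial) fails the environment for rule 2, so it stays [ɡ].
/a/ (between /ɡ/ and /n/): before a voiced consonant, so rule 3 applies → [aː].
/n/ (between /a/ and /b/): no rule targets it → [n].
/b/ (between /n/ and /a/) is in the target of rule 2 but the environment (between two vowels) is not met → [b].
/a/ (between /b/ and /v/) occurs before a voiced consonant → [aː] by rule 3.
/v/ stays [v].
/u/ — between /v/ and /z/, before a voiced consonant — surfaces as [uː] (rule 3).
/z/ (between /u/ and /u/): no rule targets it → [z].
/u/ — word-final; rule 3 does not apply here → [u].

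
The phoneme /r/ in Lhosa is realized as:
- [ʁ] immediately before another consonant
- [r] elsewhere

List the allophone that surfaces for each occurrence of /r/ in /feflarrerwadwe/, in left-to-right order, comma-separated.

Occurrence 1 (position 6): immediately before another consonant → [ʁ].
Occurrence 2 (position 7): no conditioning environment matches → elsewhere allophone [r].
Occurrence 3 (position 9): immediately before another consonant → [ʁ].

[ʁ], [r], [ʁ]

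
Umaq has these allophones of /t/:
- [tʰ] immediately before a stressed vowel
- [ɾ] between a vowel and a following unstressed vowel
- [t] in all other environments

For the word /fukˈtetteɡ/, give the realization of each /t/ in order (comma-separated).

Occurrence 1 (position 4): immediately before a stressed vowel → [tʰ].
Occurrence 2 (position 6): no conditioning environment matches → elsewhere allophone [t].
Occurrence 3 (position 7): no conditioning environment matches → elsewhere allophone [t].

[tʰ], [t], [t]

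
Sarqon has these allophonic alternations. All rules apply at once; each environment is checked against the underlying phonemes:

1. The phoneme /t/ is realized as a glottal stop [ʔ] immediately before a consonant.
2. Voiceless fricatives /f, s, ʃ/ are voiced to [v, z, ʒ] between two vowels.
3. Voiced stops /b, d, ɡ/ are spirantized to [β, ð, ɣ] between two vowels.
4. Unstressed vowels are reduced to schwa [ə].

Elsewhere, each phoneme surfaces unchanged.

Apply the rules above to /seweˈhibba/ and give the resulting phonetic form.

/s/ (word-initial) is in the target of rule 2 but the environment (between two vowels) is not met → [s].
/e/ — between /s/ and /w/, in an unstressed syllable — surfaces as [ə] (rule 4).
/w/ (between /e/ and /e/): no rule targets it → [w].
/e/ (between /w/ and /h/): in an unstressed syllable, so rule 4 applies → [ə].
/h/ — not in any rule's target class → [h].
/i/ (between /h/ and /b/) fails the environment for rule 4, so it stays [i].
/b/ (between /i/ and /b/) is in the target of rule 3 but the environment (between two vowels) is not met → [b].
/b/ — between /b/ and /a/; rule 3 does not apply here → [b].
/a/ (word-final): in an unstressed syllable, so rule 4 applies → [ə].

[səwəˈhibbə]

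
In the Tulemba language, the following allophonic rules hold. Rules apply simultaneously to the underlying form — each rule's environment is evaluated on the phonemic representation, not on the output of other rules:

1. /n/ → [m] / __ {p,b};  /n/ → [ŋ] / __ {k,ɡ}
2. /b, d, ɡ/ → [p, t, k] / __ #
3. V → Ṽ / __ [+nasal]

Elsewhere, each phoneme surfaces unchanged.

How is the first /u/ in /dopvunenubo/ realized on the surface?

[ũ]

/u/ — between /v/ and /n/, before a nasal consonant — surfaces as [ũ] (rule 3).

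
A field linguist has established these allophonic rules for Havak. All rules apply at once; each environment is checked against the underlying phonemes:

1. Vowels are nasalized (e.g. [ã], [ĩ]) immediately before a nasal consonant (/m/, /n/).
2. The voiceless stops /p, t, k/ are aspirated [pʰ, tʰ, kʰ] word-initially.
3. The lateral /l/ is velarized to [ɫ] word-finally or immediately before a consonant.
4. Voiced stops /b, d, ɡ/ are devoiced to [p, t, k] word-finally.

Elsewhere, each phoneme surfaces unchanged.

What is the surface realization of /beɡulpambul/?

[beɡuɫpãmbuɫ]

/b/ — word-initial; rule 4 does not apply here → [b].
/e/ (between /b/ and /ɡ/): rule 1 targets it, but not before a nasal consonant → unchanged [e].
/ɡ/ (between /e/ and /u/) is in the target of rule 4 but the environment (word-finally) is not met → [ɡ].
/u/ (between /ɡ/ and /l/) is in the target of rule 1 but the environment (before a nasal consonant) is not met → [u].
/l/ (between /u/ and /p/): word-finally or immediately before a consonant, so rule 3 applies → [ɫ].
/p/ (between /l/ and /a/) fails the environment for rule 2, so it stays [p].
/a/ (between /p/ and /m/): before a nasal consonant, so rule 1 applies → [ã].
/m/ — not in any rule's target class → [m].
/b/ (between /m/ and /u/) fails the environment for rule 4, so it stays [b].
/u/ (between /b/ and /l/) fails the environment for rule 1, so it stays [u].
/l/ meets the environment for rule 3 (word-finally or immediately before a consonant) → [ɫ].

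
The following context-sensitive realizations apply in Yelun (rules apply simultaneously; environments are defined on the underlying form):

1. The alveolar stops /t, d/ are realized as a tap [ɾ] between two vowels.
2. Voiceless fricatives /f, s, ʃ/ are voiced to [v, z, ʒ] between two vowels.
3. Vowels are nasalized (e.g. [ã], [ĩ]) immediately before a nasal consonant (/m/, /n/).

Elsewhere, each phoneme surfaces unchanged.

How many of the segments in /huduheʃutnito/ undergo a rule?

3

Segments that undergo a rule: /d/ → [ɾ] (rule 1); /ʃ/ → [ʒ] (rule 2); /t/ → [ɾ] (rule 1).
All other segments surface unchanged.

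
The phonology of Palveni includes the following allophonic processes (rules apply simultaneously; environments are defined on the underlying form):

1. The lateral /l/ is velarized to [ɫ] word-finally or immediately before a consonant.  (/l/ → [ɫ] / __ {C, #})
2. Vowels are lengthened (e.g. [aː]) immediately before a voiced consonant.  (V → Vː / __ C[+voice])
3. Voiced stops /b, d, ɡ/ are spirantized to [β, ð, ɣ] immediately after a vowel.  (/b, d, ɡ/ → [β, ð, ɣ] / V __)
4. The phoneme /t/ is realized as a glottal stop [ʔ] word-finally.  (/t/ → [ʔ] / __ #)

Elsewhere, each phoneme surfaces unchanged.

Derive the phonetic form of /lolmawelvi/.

[loːɫmaːweːɫvi]

/l/ (word-initial) is in the target of rule 1 but the environment (word-finally or immediately before a consonant) is not met → [l].
/o/ (between /l/ and /l/) occurs before a voiced consonant → [oː] by rule 2.
Rule 1 applies to /l/ (between /o/ and /m/: word-finally or immediately before a consonant) → [ɫ].
/m/ stays [m].
/a/ (between /m/ and /w/): before a voiced consonant, so rule 2 applies → [aː].
/w/ stays [w].
/e/ (between /w/ and /l/) occurs before a voiced consonant → [eː] by rule 2.
Rule 1 applies to /l/ (between /e/ and /v/: word-finally or immediately before a consonant) → [ɫ].
/v/ (between /l/ and /i/): no rule targets it → [v].
/i/ — word-final; rule 2 does not apply here → [i].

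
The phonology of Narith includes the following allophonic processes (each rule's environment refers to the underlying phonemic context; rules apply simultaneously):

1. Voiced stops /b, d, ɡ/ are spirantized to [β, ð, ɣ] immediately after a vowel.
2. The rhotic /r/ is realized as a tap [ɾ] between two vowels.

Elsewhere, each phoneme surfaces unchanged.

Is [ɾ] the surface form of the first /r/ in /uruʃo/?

Rule 2 applies to /r/ (between /u/ and /u/: between two vowels) → [ɾ].
The actual realization is [ɾ], which matches [ɾ].

Yes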